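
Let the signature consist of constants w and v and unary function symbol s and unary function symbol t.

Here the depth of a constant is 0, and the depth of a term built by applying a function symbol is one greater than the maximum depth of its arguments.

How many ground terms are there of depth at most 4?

62

Let N_k = |{terms of depth ≤ k}|. Then N_0 = 2 and N_k = 2 + N_{k-1} + N_{k-1} for k ≥ 1 (one summand per function symbol, arity giving the exponent).
N_0 = 2
N_1 = 2 + 2 + 2 = 6
N_2 = 2 + 6 + 6 = 14
N_3 = 2 + 14 + 14 = 30
N_4 = 2 + 30 + 30 = 62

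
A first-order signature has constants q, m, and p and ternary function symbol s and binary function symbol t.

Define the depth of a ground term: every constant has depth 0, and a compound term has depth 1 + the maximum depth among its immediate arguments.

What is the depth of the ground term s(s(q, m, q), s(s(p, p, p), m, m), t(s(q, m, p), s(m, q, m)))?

3

depth(s(q, m, q)) = 1 + max(0, 0, 0) = 1
depth(s(p, p, p)) = 1 + max(0, 0, 0) = 1
depth(s(s(p, p, p), m, m)) = 1 + max(1, 0, 0) = 2
depth(s(q, m, p)) = 1 + max(0, 0, 0) = 1
depth(s(m, q, m)) = 1 + max(0, 0, 0) = 1
depth(t(s(q, m, p), s(m, q, m))) = 1 + max(1, 1) = 2
depth(s(s(q, m, q), s(s(p, p, p), m, m), t(s(q, m, p), s(m, q, m)))) = 1 + max(1, 2, 2) = 3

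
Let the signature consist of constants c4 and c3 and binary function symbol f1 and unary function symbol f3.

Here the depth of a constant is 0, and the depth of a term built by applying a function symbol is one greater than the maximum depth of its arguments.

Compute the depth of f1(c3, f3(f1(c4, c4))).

3

depth(f1(c4, c4)) = 1 + max(0, 0) = 1
depth(f3(f1(c4, c4))) = 1 + depth(f1(c4, c4)) = 1 + 1 = 2
depth(f1(c3, f3(f1(c4, c4)))) = 1 + max(0, 2) = 3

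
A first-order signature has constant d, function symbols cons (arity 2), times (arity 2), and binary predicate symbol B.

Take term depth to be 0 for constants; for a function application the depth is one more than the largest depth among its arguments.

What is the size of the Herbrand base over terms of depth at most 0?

1

First count ground terms of depth ≤ 0.
Let N_k = |{terms of depth ≤ k}|. Then N_0 = 1 and N_k = 1 + N_{k-1}^2 + N_{k-1}^2 for k ≥ 1 (one summand per function symbol, arity giving the exponent).
N_0 = 1
So |H| = 1.
A ground atom is a predicate applied to a tuple of terms from H, so the count is the sum over predicates of |H|^arity:
  B: 1^2 = 1
Total ground atoms: 1.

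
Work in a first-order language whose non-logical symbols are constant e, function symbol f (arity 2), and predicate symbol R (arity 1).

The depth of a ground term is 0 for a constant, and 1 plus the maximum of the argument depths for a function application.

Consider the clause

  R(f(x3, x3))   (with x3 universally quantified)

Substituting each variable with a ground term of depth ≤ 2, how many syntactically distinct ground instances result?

Ground terms of depth ≤ 2:
  If N_k denotes the number of depth-≤k ground terms, the 1 constant gives N_0 = 1, and each function symbol of arity r contributes N_{k-1}^r new terms at level k: N_k = 1 + N_{k-1}^2.
  N_0 = 1
  N_1 = 1 + 1^2 = 2
  N_2 = 1 + 2^2 = 5
  Explicitly: e, f(e, e), f(e, f(e, e)), f(f(e, e), e), f(f(e, e), f(e, e)).
So there are 5 ground terms available for substitution.
There is 1 variable to instantiate (x3),  occurring in at least one literal, so different choices give different ground instances.
Number of ground instances = 5.

5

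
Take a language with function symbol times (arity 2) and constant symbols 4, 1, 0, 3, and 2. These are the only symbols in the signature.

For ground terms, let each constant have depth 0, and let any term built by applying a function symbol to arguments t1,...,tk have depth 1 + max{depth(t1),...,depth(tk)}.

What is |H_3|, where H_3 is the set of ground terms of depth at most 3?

Write N_k for the number of ground terms of depth ≤ k. A term of depth ≤ k is either a constant or a function symbol applied to arguments of depth ≤ k−1, so N_k = 5 + N_{k-1}^2.
N_0 = 5
N_1 = 5 + 5^2 = 30
N_2 = 5 + 30^2 = 905
N_3 = 5 + 905^2 = 819030

819030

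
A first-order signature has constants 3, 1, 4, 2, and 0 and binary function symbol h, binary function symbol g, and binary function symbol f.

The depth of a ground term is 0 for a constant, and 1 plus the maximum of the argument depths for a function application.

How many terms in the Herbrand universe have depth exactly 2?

19125

If N_k denotes the number of depth-≤k ground terms, the 5 constants give N_0 = 5, and each function symbol of arity r contributes N_{k-1}^r new terms at level k: N_k = 5 + N_{k-1}^2 + N_{k-1}^2 + N_{k-1}^2.
N_0 = 5
N_1 = 5 + 5^2 + 5^2 + 5^2 = 80
N_2 = 5 + 80^2 + 80^2 + 80^2 = 19205
Terms of depth exactly 2: N_2 − N_1 = 19205 − 80 = 19125.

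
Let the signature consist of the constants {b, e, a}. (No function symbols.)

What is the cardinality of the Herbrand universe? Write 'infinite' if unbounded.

There are no function symbols, so every ground term is one of the 3 constants.
The Herbrand universe is {b, e, a}, which is finite with 3 elements.

3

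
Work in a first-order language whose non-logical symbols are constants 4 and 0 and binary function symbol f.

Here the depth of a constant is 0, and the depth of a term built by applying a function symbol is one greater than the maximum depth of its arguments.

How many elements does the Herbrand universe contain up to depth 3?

1446

Let N_k count ground terms of depth at most k. Each non-constant term of depth ≤ k is some function symbol applied to depth-≤(k−1) arguments, giving N_k = 2 + N_{k-1}^2.
N_0 = 2
N_1 = 2 + 2^2 = 6
N_2 = 2 + 6^2 = 38
N_3 = 2 + 38^2 = 1446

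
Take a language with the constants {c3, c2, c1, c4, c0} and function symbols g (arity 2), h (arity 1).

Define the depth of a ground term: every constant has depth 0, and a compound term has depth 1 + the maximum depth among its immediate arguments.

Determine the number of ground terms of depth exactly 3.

1600230

Let N_k count ground terms of depth at most k. Each non-constant term of depth ≤ k is some function symbol applied to depth-≤(k−1) arguments, giving N_k = 5 + N_{k-1}^2 + N_{k-1}.
N_0 = 5
N_1 = 5 + 5^2 + 5 = 35
N_2 = 5 + 35^2 + 35 = 1265
N_3 = 5 + 1265^2 + 1265 = 1601495
Terms of depth exactly 3: N_3 − N_2 = 1601495 − 1265 = 1600230.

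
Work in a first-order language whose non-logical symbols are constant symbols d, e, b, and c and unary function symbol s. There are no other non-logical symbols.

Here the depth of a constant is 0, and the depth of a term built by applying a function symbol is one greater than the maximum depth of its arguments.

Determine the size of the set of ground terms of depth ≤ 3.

16

Let N_k count ground terms of depth at most k. Each non-constant term of depth ≤ k is some function symbol applied to depth-≤(k−1) arguments, giving N_k = 4 + N_{k-1}.
N_0 = 4
N_1 = 4 + 4 = 8
N_2 = 4 + 8 = 12
N_3 = 4 + 12 = 16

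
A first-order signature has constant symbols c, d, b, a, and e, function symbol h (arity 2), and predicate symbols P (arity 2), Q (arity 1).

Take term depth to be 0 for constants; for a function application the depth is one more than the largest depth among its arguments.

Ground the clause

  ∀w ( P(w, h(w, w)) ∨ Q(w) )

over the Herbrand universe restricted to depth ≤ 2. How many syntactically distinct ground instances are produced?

905

Ground terms of depth ≤ 2:
  Count level by level. With function symbols h/2, the terms of depth ≤ k are the 5 constants together with each function applied to depth-≤(k−1) tuples, so N_k = 5 + N_{k-1}^2.
  N_0 = 5
  N_1 = 5 + 5^2 = 30
  N_2 = 5 + 30^2 = 905
So there are 905 ground terms available for substitution.
The body mentions the single quantified variable w; since ground terms form a free algebra, no two substitutions collapse to the same formula.
Number of ground instances = 905.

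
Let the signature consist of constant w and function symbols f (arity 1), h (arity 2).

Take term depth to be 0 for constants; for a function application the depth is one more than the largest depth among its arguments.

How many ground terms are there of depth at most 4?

Write N_k for the number of ground terms of depth ≤ k. A term of depth ≤ k is either a constant or a function symbol applied to arguments of depth ≤ k−1, so N_k = 1 + N_{k-1} + N_{k-1}^2.
N_0 = 1
N_1 = 1 + 1 + 1^2 = 3
N_2 = 1 + 3 + 3^2 = 13
N_3 = 1 + 13 + 13^2 = 183
N_4 = 1 + 183 + 183^2 = 33673

33673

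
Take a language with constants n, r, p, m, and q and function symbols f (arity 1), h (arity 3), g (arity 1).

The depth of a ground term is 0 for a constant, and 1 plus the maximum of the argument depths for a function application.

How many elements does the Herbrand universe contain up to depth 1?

If N_k denotes the number of depth-≤k ground terms, the 5 constants give N_0 = 5, and each function symbol of arity r contributes N_{k-1}^r new terms at level k: N_k = 5 + N_{k-1} + N_{k-1}^3 + N_{k-1}.
N_0 = 5
N_1 = 5 + 5 + 5^3 + 5 = 140

140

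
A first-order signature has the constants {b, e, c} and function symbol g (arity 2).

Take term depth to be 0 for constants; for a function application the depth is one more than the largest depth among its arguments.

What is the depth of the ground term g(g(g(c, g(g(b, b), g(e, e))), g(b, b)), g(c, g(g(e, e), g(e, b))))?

depth(g(b, b)) = 1 + max(0, 0) = 1
depth(g(e, e)) = 1 + max(0, 0) = 1
depth(g(g(b, b), g(e, e))) = 1 + max(1, 1) = 2
depth(g(c, g(g(b, b), g(e, e)))) = 1 + max(0, 2) = 3
depth(g(g(c, g(g(b, b), g(e, e))), g(b, b))) = 1 + max(3, 1) = 4
depth(g(e, b)) = 1 + max(0, 0) = 1
depth(g(g(e, e), g(e, b))) = 1 + max(1, 1) = 2
depth(g(c, g(g(e, e), g(e, b)))) = 1 + max(0, 2) = 3
depth(g(g(g(c, g(g(b, b), g(e, e))), g(b, b)), g(c, g(g(e, e), g(e, b))))) = 1 + max(4, 3) = 5

5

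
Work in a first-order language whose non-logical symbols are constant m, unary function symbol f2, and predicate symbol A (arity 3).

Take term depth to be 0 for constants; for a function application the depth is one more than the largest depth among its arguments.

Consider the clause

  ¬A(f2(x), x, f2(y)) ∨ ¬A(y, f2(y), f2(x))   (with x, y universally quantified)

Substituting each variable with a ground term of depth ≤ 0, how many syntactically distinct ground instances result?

Ground terms of depth ≤ 0:
  Let N_k = |{terms of depth ≤ k}|. Then N_0 = 1 and N_k = 1 + N_{k-1} for k ≥ 1 (one summand per function symbol, arity giving the exponent).
  N_0 = 1
So there is exactly 1 ground term available for substitution.
Each of x, y ranges independently over the available ground terms, and distinct assignments produce distinct instances.
Number of ground instances = 1^2 = 1.

1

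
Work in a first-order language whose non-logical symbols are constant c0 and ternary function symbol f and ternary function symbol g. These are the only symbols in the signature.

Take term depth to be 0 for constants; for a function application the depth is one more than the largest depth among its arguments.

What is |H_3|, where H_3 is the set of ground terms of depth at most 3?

332751

If N_k denotes the number of depth-≤k ground terms, the 1 constant gives N_0 = 1, and each function symbol of arity r contributes N_{k-1}^r new terms at level k: N_k = 1 + N_{k-1}^3 + N_{k-1}^3.
N_0 = 1
N_1 = 1 + 1^3 + 1^3 = 3
N_2 = 1 + 3^3 + 3^3 = 55
N_3 = 1 + 55^3 + 55^3 = 332751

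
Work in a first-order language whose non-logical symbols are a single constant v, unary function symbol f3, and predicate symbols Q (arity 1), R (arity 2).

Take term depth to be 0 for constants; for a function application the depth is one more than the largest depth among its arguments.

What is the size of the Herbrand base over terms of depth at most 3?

20

First count ground terms of depth ≤ 3.
If N_k denotes the number of depth-≤k ground terms, the 1 constant gives N_0 = 1, and each function symbol of arity r contributes N_{k-1}^r new terms at level k: N_k = 1 + N_{k-1}.
N_0 = 1
N_1 = 1 + 1 = 2
N_2 = 1 + 2 = 3
N_3 = 1 + 3 = 4
Explicitly: v, f3(v), f3(f3(v)), f3(f3(f3(v))).
So |H| = 4.
A ground atom is a predicate applied to a tuple of terms from H, so the count is the sum over predicates of |H|^arity:
  Q: 4;  R: 4^2 = 16
Total ground atoms: 4 + 16 = 20.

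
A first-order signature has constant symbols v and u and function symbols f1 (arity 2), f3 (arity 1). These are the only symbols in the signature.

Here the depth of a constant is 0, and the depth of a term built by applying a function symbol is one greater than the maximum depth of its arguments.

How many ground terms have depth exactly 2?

66

If N_k denotes the number of depth-≤k ground terms, the 2 constants give N_0 = 2, and each function symbol of arity r contributes N_{k-1}^r new terms at level k: N_k = 2 + N_{k-1}^2 + N_{k-1}.
N_0 = 2
N_1 = 2 + 2^2 + 2 = 8
N_2 = 2 + 8^2 + 8 = 74
Terms of depth exactly 2: N_2 − N_1 = 74 − 8 = 66.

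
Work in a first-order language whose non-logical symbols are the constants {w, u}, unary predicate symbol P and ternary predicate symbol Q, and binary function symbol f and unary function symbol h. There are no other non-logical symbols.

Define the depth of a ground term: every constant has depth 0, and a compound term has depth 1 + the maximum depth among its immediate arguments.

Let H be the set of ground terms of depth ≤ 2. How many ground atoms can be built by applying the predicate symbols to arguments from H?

405298

First count ground terms of depth ≤ 2.
Write N_k for the number of ground terms of depth ≤ k. A term of depth ≤ k is either a constant or a function symbol applied to arguments of depth ≤ k−1, so N_k = 2 + N_{k-1}^2 + N_{k-1}.
N_0 = 2
N_1 = 2 + 2^2 + 2 = 8
N_2 = 2 + 8^2 + 8 = 74
So |H| = 74.
Ground atoms are formed by filling each argument slot of a predicate with a term from H, so an r-ary predicate gives |H|^r atoms:
  P: 74;  Q: 74^3 = 405224
Total ground atoms: 74 + 405224 = 405298.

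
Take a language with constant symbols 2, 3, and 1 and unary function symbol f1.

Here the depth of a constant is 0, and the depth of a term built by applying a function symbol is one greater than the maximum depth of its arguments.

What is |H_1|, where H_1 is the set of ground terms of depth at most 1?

Count level by level. With function symbols f1/1, the terms of depth ≤ k are the 3 constants together with each function applied to depth-≤(k−1) tuples, so N_k = 3 + N_{k-1}.
N_0 = 3
N_1 = 3 + 3 = 6
Explicitly: 2, 3, 1, f1(2), f1(3), f1(1).

6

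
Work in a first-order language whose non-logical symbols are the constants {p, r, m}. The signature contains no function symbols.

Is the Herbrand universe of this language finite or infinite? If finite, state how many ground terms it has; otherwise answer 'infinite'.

There are no function symbols, so every ground term is one of the 3 constants.
The Herbrand universe is {p, r, m}, which is finite with 3 elements.

3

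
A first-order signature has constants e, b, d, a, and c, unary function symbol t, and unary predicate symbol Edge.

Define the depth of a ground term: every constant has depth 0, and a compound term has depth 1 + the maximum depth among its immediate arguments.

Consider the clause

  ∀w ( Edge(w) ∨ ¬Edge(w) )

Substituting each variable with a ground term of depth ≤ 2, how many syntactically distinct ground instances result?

15

Ground terms of depth ≤ 2:
  Let N_k count ground terms of depth at most k. Each non-constant term of depth ≤ k is some function symbol applied to depth-≤(k−1) arguments, giving N_k = 5 + N_{k-1}.
  N_0 = 5
  N_1 = 5 + 5 = 10
  N_2 = 5 + 10 = 15
So there are 15 ground terms available for substitution.
The body mentions the single quantified variable w; since ground terms form a free algebra, no two substitutions collapse to the same formula.
Number of ground instances = 15.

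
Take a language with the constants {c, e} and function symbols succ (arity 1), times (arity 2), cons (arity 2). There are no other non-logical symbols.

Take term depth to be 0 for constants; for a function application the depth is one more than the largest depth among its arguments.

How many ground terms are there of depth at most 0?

2

If N_k denotes the number of depth-≤k ground terms, the 2 constants give N_0 = 2, and each function symbol of arity r contributes N_{k-1}^r new terms at level k: N_k = 2 + N_{k-1} + N_{k-1}^2 + N_{k-1}^2.
N_0 = 2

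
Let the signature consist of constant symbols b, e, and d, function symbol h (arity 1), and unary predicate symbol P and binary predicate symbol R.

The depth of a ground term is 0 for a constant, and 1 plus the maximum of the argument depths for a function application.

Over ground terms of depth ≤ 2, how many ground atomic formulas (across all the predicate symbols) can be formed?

First count ground terms of depth ≤ 2.
Let N_k count ground terms of depth at most k. Each non-constant term of depth ≤ k is some function symbol applied to depth-≤(k−1) arguments, giving N_k = 3 + N_{k-1}.
N_0 = 3
N_1 = 3 + 3 = 6
N_2 = 3 + 6 = 9
So |H| = 9.
A ground atom is a predicate applied to a tuple of terms from H, so the count is the sum over predicates of |H|^arity:
  P: 9;  R: 9^2 = 81
Total ground atoms: 9 + 81 = 90.

90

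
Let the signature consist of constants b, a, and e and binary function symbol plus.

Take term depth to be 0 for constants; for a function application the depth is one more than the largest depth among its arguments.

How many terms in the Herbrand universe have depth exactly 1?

If N_k denotes the number of depth-≤k ground terms, the 3 constants give N_0 = 3, and each function symbol of arity r contributes N_{k-1}^r new terms at level k: N_k = 3 + N_{k-1}^2.
N_0 = 3
N_1 = 3 + 3^2 = 12
Terms of depth exactly 1: N_1 − N_0 = 12 − 3 = 9.

9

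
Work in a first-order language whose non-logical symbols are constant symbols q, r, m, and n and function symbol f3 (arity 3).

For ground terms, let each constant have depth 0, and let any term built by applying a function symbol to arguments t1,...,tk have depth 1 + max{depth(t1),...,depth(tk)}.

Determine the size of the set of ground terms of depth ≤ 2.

Let N_k = |{terms of depth ≤ k}|. Then N_0 = 4 and N_k = 4 + N_{k-1}^3 for k ≥ 1 (one summand per function symbol, arity giving the exponent).
N_0 = 4
N_1 = 4 + 4^3 = 68
N_2 = 4 + 68^3 = 314436

314436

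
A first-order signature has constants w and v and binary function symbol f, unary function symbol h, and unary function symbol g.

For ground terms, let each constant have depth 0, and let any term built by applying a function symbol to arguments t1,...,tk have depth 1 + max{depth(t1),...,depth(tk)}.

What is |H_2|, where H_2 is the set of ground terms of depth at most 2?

122

Let N_k count ground terms of depth at most k. Each non-constant term of depth ≤ k is some function symbol applied to depth-≤(k−1) arguments, giving N_k = 2 + N_{k-1}^2 + N_{k-1} + N_{k-1}.
N_0 = 2
N_1 = 2 + 2^2 + 2 + 2 = 10
N_2 = 2 + 10^2 + 10 + 10 = 122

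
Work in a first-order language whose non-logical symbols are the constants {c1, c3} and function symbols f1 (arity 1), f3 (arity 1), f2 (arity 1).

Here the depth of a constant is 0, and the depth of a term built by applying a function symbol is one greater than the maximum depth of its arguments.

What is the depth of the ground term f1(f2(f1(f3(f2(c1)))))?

5

depth(f2(c1)) = 1 + depth(c1) = 1 + 0 = 1
depth(f3(f2(c1))) = 1 + depth(f2(c1)) = 1 + 1 = 2
depth(f1(f3(f2(c1)))) = 1 + depth(f3(f2(c1))) = 1 + 2 = 3
depth(f2(f1(f3(f2(c1))))) = 1 + depth(f1(f3(f2(c1)))) = 1 + 3 = 4
depth(f1(f2(f1(f3(f2(c1)))))) = 1 + depth(f2(f1(f3(f2(c1))))) = 1 + 4 = 5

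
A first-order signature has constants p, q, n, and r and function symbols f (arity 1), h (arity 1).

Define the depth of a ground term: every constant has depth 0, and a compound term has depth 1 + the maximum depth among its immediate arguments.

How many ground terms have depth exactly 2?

16

Write N_k for the number of ground terms of depth ≤ k. A term of depth ≤ k is either a constant or a function symbol applied to arguments of depth ≤ k−1, so N_k = 4 + N_{k-1} + N_{k-1}.
N_0 = 4
N_1 = 4 + 4 + 4 = 12
N_2 = 4 + 12 + 12 = 28
Terms of depth exactly 2: N_2 − N_1 = 28 − 12 = 16.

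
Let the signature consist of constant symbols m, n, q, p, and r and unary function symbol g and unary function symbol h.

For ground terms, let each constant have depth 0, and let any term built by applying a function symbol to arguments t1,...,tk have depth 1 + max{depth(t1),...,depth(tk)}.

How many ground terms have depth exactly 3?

40

Let N_k = |{terms of depth ≤ k}|. Then N_0 = 5 and N_k = 5 + N_{k-1} + N_{k-1} for k ≥ 1 (one summand per function symbol, arity giving the exponent).
N_0 = 5
N_1 = 5 + 5 + 5 = 15
N_2 = 5 + 15 + 15 = 35
N_3 = 5 + 35 + 35 = 75
Terms of depth exactly 3: N_3 − N_2 = 75 − 35 = 40.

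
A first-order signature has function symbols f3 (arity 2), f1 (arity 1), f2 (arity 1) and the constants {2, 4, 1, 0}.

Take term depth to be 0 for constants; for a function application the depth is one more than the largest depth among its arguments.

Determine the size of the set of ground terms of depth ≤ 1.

28

Let N_k count ground terms of depth at most k. Each non-constant term of depth ≤ k is some function symbol applied to depth-≤(k−1) arguments, giving N_k = 4 + N_{k-1}^2 + N_{k-1} + N_{k-1}.
N_0 = 4
N_1 = 4 + 4^2 + 4 + 4 = 28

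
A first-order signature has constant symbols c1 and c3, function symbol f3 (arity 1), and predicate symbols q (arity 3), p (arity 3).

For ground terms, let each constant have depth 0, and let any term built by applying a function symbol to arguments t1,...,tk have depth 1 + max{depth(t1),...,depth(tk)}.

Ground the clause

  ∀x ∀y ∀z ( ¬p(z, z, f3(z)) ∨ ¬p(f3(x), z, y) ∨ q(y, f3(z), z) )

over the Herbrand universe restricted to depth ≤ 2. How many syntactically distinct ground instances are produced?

216

Ground terms of depth ≤ 2:
  Write N_k for the number of ground terms of depth ≤ k. A term of depth ≤ k is either a constant or a function symbol applied to arguments of depth ≤ k−1, so N_k = 2 + N_{k-1}.
  N_0 = 2
  N_1 = 2 + 2 = 4
  N_2 = 2 + 4 = 6
  Explicitly: c1, c3, f3(c1), f3(c3), f3(f3(c1)), f3(f3(c3)).
So there are 6 ground terms available for substitution.
There are 3 variables to instantiate (x, y, z), each occurring in at least one literal, so different choices give different ground instances.
Number of ground instances = 6^3 = 216.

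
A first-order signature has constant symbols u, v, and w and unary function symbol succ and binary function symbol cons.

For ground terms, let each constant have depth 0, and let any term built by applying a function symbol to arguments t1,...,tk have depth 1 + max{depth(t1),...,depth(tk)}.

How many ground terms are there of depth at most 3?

If N_k denotes the number of depth-≤k ground terms, the 3 constants give N_0 = 3, and each function symbol of arity r contributes N_{k-1}^r new terms at level k: N_k = 3 + N_{k-1} + N_{k-1}^2.
N_0 = 3
N_1 = 3 + 3 + 3^2 = 15
N_2 = 3 + 15 + 15^2 = 243
N_3 = 3 + 243 + 243^2 = 59295

59295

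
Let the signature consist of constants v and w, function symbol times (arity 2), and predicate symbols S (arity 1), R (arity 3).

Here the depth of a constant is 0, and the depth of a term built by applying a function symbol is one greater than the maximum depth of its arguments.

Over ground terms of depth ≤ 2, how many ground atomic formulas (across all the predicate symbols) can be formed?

First count ground terms of depth ≤ 2.
Count level by level. With function symbols times/2, the terms of depth ≤ k are the 2 constants together with each function applied to depth-≤(k−1) tuples, so N_k = 2 + N_{k-1}^2.
N_0 = 2
N_1 = 2 + 2^2 = 6
N_2 = 2 + 6^2 = 38
So |H| = 38.
A ground atom is a predicate applied to a tuple of terms from H, so the count is the sum over predicates of |H|^arity:
  S: 38;  R: 38^3 = 54872
Total ground atoms: 38 + 54872 = 54910.

54910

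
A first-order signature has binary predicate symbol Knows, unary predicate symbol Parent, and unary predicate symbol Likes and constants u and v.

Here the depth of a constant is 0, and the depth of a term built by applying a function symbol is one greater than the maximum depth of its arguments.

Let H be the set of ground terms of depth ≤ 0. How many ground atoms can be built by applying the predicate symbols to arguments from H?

First count ground terms of depth ≤ 0.
With no function symbols every ground term is a constant, so there are exactly 2 ground terms at every depth bound.
N_0 = 2
So |H| = 2.
A ground atom is a predicate applied to a tuple of terms from H, so the count is the sum over predicates of |H|^arity:
  Knows: 2^2 = 4;  Parent: 2;  Likes: 2
Total ground atoms: 4 + 2 + 2 = 8.

8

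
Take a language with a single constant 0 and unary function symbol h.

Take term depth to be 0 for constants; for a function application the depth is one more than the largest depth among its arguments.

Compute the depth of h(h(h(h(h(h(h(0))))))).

depth(h(0)) = 1 + depth(0) = 1 + 0 = 1
depth(h(h(0))) = 1 + depth(h(0)) = 1 + 1 = 2
depth(h(h(h(0)))) = 1 + depth(h(h(0))) = 1 + 2 = 3
depth(h(h(h(h(0))))) = 1 + depth(h(h(h(0)))) = 1 + 3 = 4
depth(h(h(h(h(h(0)))))) = 1 + depth(h(h(h(h(0))))) = 1 + 4 = 5
depth(h(h(h(h(h(h(0))))))) = 1 + depth(h(h(h(h(h(0)))))) = 1 + 5 = 6
depth(h(h(h(h(h(h(h(0)))))))) = 1 + depth(h(h(h(h(h(h(0))))))) = 1 + 6 = 7

7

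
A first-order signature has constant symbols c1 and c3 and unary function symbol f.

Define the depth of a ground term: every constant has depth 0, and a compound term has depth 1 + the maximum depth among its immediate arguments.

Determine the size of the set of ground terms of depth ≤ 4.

10

Count level by level. With function symbols f/1, the terms of depth ≤ k are the 2 constants together with each function applied to depth-≤(k−1) tuples, so N_k = 2 + N_{k-1}.
N_0 = 2
N_1 = 2 + 2 = 4
N_2 = 2 + 4 = 6
N_3 = 2 + 6 = 8
N_4 = 2 + 8 = 10
Explicitly: c1, c3, f(c1), f(c3), f(f(c1)), f(f(c3)), f(f(f(c1))), f(f(f(c3))), f(f(f(f(c1)))), f(f(f(f(c3)))).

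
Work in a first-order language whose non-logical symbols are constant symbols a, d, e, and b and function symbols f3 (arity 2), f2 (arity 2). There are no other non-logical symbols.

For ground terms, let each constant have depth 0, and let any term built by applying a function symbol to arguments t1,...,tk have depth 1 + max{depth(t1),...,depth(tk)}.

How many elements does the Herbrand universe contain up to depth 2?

Write N_k for the number of ground terms of depth ≤ k. A term of depth ≤ k is either a constant or a function symbol applied to arguments of depth ≤ k−1, so N_k = 4 + N_{k-1}^2 + N_{k-1}^2.
N_0 = 4
N_1 = 4 + 4^2 + 4^2 = 36
N_2 = 4 + 36^2 + 36^2 = 2596

2596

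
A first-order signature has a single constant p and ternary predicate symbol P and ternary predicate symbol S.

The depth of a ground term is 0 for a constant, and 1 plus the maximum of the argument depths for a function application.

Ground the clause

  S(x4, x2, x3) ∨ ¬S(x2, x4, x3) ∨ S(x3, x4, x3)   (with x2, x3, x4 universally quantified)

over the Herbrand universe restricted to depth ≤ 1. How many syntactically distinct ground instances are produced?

Ground terms of depth ≤ 1:
  With no function symbols every ground term is a constant, so there is exactly 1 ground term at every depth bound.
  N_0 = 1
  N_1 = 1
  Explicitly: p.
So there is exactly 1 ground term available for substitution.
There are 3 variables to instantiate (x2, x3, x4), each occurring in at least one literal, so different choices give different ground instances.
Number of ground instances = 1^3 = 1.

1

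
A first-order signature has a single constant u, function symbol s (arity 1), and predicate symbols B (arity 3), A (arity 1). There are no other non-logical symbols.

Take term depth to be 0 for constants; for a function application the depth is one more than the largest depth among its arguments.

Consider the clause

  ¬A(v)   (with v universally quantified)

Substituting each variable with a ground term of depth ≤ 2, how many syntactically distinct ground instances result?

Ground terms of depth ≤ 2:
  Let N_k count ground terms of depth at most k. Each non-constant term of depth ≤ k is some function symbol applied to depth-≤(k−1) arguments, giving N_k = 1 + N_{k-1}.
  N_0 = 1
  N_1 = 1 + 1 = 2
  N_2 = 1 + 2 = 3
  Explicitly: u, s(u), s(s(u)).
So there are 3 ground terms available for substitution.
The body mentions the single quantified variable v; since ground terms form a free algebra, no two substitutions collapse to the same formula.
Number of ground instances = 3.

3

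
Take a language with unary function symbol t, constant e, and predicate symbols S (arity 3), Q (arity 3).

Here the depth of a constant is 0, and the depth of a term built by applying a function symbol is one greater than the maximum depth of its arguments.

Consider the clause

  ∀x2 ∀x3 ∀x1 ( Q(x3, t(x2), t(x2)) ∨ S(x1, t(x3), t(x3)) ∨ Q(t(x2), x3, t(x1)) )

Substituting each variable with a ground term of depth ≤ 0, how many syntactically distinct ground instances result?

Ground terms of depth ≤ 0:
  If N_k denotes the number of depth-≤k ground terms, the 1 constant gives N_0 = 1, and each function symbol of arity r contributes N_{k-1}^r new terms at level k: N_k = 1 + N_{k-1}.
  N_0 = 1
  Explicitly: e.
So there is exactly 1 ground term available for substitution.
Each of x2, x3, x1 ranges independently over the available ground terms, and distinct assignments produce distinct instances.
Number of ground instances = 1^3 = 1.

1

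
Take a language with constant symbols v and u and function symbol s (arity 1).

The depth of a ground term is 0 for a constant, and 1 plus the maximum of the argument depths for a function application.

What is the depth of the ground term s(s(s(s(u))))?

4

depth(s(u)) = 1 + depth(u) = 1 + 0 = 1
depth(s(s(u))) = 1 + depth(s(u)) = 1 + 1 = 2
depth(s(s(s(u)))) = 1 + depth(s(s(u))) = 1 + 2 = 3
depth(s(s(s(s(u))))) = 1 + depth(s(s(s(u)))) = 1 + 3 = 4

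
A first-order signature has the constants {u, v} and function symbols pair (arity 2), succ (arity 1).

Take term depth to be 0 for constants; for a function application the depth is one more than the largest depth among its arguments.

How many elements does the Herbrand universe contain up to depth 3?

Let N_k count ground terms of depth at most k. Each non-constant term of depth ≤ k is some function symbol applied to depth-≤(k−1) arguments, giving N_k = 2 + N_{k-1}^2 + N_{k-1}.
N_0 = 2
N_1 = 2 + 2^2 + 2 = 8
N_2 = 2 + 8^2 + 8 = 74
N_3 = 2 + 74^2 + 74 = 5552

5552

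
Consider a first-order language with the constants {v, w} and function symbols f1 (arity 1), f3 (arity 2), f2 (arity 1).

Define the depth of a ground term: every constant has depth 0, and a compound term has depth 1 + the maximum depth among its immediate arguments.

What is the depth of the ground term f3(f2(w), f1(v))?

2

depth(f2(w)) = 1 + depth(w) = 1 + 0 = 1
depth(f1(v)) = 1 + depth(v) = 1 + 0 = 1
depth(f3(f2(w), f1(v))) = 1 + max(1, 1) = 2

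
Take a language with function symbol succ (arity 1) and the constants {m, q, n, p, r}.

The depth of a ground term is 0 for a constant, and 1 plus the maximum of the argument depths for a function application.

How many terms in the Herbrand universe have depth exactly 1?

Let N_k count ground terms of depth at most k. Each non-constant term of depth ≤ k is some function symbol applied to depth-≤(k−1) arguments, giving N_k = 5 + N_{k-1}.
N_0 = 5
N_1 = 5 + 5 = 10
Terms of depth exactly 1: N_1 − N_0 = 10 − 5 = 5.

5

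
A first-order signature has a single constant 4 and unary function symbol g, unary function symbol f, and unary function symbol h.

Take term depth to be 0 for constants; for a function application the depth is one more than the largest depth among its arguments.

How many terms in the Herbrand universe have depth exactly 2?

Count level by level. With function symbols g/1, f/1, h/1, the terms of depth ≤ k are the 1 constant together with each function applied to depth-≤(k−1) tuples, so N_k = 1 + N_{k-1} + N_{k-1} + N_{k-1}.
N_0 = 1
N_1 = 1 + 1 + 1 + 1 = 4
N_2 = 1 + 4 + 4 + 4 = 13
Terms of depth exactly 2: N_2 − N_1 = 13 − 4 = 9.

9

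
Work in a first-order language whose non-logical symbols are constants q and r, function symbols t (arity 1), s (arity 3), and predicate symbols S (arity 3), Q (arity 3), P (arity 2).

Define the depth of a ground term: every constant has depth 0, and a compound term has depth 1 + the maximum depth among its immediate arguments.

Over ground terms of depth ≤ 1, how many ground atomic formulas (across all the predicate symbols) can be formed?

3600

First count ground terms of depth ≤ 1.
Write N_k for the number of ground terms of depth ≤ k. A term of depth ≤ k is either a constant or a function symbol applied to arguments of depth ≤ k−1, so N_k = 2 + N_{k-1} + N_{k-1}^3.
N_0 = 2
N_1 = 2 + 2 + 2^3 = 12
So |H| = 12.
A ground atom is a predicate applied to a tuple of terms from H, so the count is the sum over predicates of |H|^arity:
  S: 12^3 = 1728;  Q: 12^3 = 1728;  P: 12^2 = 144
Total ground atoms: 1728 + 1728 + 144 = 3600.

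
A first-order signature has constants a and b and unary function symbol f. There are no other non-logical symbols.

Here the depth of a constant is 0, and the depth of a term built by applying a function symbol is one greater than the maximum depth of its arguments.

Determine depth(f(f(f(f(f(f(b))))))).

depth(f(b)) = 1 + depth(b) = 1 + 0 = 1
depth(f(f(b))) = 1 + depth(f(b)) = 1 + 1 = 2
depth(f(f(f(b)))) = 1 + depth(f(f(b))) = 1 + 2 = 3
depth(f(f(f(f(b))))) = 1 + depth(f(f(f(b)))) = 1 + 3 = 4
depth(f(f(f(f(f(b)))))) = 1 + depth(f(f(f(f(b))))) = 1 + 4 = 5
depth(f(f(f(f(f(f(b))))))) = 1 + depth(f(f(f(f(f(b)))))) = 1 + 5 = 6

6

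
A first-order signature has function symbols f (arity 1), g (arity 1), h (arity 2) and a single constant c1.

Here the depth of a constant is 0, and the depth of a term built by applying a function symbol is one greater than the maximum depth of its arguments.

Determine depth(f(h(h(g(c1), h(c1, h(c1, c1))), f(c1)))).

5

depth(g(c1)) = 1 + depth(c1) = 1 + 0 = 1
depth(h(c1, c1)) = 1 + max(0, 0) = 1
depth(h(c1, h(c1, c1))) = 1 + max(0, 1) = 2
depth(h(g(c1), h(c1, h(c1, c1)))) = 1 + max(1, 2) = 3
depth(f(c1)) = 1 + depth(c1) = 1 + 0 = 1
depth(h(h(g(c1), h(c1, h(c1, c1))), f(c1))) = 1 + max(3, 1) = 4
depth(f(h(h(g(c1), h(c1, h(c1, c1))), f(c1)))) = 1 + depth(h(h(g(c1), h(c1, h(c1, c1))), f(c1))) = 1 + 4 = 5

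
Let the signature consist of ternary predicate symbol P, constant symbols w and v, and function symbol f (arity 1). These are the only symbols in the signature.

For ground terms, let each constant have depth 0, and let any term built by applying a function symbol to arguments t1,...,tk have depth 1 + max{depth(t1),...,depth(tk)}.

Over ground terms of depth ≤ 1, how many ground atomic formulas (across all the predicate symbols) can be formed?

First count ground terms of depth ≤ 1.
Count level by level. With function symbols f/1, the terms of depth ≤ k are the 2 constants together with each function applied to depth-≤(k−1) tuples, so N_k = 2 + N_{k-1}.
N_0 = 2
N_1 = 2 + 2 = 4
Explicitly: w, v, f(w), f(v).
So |H| = 4.
Ground atoms are formed by filling each argument slot of a predicate with a term from H, so an r-ary predicate gives |H|^r atoms:
  P: 4^3 = 64
Total ground atoms: 64.

64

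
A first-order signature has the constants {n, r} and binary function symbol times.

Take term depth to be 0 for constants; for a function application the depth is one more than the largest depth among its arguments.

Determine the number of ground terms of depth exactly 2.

Let N_k count ground terms of depth at most k. Each non-constant term of depth ≤ k is some function symbol applied to depth-≤(k−1) arguments, giving N_k = 2 + N_{k-1}^2.
N_0 = 2
N_1 = 2 + 2^2 = 6
N_2 = 2 + 6^2 = 38
Terms of depth exactly 2: N_2 − N_1 = 38 − 6 = 32.

32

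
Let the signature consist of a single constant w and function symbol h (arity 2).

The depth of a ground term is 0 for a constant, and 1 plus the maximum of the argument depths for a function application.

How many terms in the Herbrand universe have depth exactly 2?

Let N_k count ground terms of depth at most k. Each non-constant term of depth ≤ k is some function symbol applied to depth-≤(k−1) arguments, giving N_k = 1 + N_{k-1}^2.
N_0 = 1
N_1 = 1 + 1^2 = 2
N_2 = 1 + 2^2 = 5
Terms of depth exactly 2: N_2 − N_1 = 5 − 2 = 3.

3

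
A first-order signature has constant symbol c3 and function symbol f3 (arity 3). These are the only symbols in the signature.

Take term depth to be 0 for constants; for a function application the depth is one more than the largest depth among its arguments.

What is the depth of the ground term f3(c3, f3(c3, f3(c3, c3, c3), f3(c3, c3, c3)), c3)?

3

depth(f3(c3, c3, c3)) = 1 + max(0, 0, 0) = 1
depth(f3(c3, f3(c3, c3, c3), f3(c3, c3, c3))) = 1 + max(0, 1, 1) = 2
depth(f3(c3, f3(c3, f3(c3, c3, c3), f3(c3, c3, c3)), c3)) = 1 + max(0, 2, 0) = 3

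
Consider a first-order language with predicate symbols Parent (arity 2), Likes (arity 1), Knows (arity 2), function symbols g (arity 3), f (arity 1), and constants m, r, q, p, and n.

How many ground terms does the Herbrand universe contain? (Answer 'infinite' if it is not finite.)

infinite

The signature has at least one function symbol (g, arity 3) and at least one constant (m).
Iterating g gives infinitely many distinct ground terms: m, g(m, m, m), g(g(m, m, m), g(m, m, m), g(m, m, m)), ...
So the Herbrand universe is infinite.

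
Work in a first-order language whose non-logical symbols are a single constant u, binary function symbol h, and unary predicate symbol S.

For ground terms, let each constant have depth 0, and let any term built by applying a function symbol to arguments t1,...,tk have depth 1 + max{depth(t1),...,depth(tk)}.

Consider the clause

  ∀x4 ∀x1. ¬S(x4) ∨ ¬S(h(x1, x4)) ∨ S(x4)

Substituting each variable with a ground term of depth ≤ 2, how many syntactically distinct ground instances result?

Ground terms of depth ≤ 2:
  Let N_k count ground terms of depth at most k. Each non-constant term of depth ≤ k is some function symbol applied to depth-≤(k−1) arguments, giving N_k = 1 + N_{k-1}^2.
  N_0 = 1
  N_1 = 1 + 1^2 = 2
  N_2 = 1 + 2^2 = 5
  Explicitly: u, h(u, u), h(u, h(u, u)), h(h(u, u), u), h(h(u, u), h(u, u)).
So there are 5 ground terms available for substitution.
Each of x4, x1 ranges independently over the available ground terms, and distinct assignments produce distinct instances.
Number of ground instances = 5^2 = 25.

25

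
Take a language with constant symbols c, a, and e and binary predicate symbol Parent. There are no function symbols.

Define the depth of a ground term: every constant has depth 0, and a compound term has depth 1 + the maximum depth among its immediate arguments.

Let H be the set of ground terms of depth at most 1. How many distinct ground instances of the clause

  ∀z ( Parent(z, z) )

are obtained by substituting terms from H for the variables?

Ground terms of depth ≤ 1:
  With no function symbols every ground term is a constant, so there are exactly 3 ground terms at every depth bound.
  N_0 = 3
  N_1 = 3
  Explicitly: c, a, e.
So there are 3 ground terms available for substitution.
The clause has 1 distinct variable (z), which appears in the body. In the free term algebra distinct substitutions yield syntactically distinct ground instances.
Number of ground instances = 3.

3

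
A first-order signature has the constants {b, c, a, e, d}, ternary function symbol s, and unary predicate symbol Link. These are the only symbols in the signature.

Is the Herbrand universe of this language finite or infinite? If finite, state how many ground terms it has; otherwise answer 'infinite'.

The signature has at least one function symbol (s, arity 3) and at least one constant (b).
Iterating s gives infinitely many distinct ground terms: b, s(b, b, b), s(s(b, b, b), s(b, b, b), s(b, b, b)), ...
So the Herbrand universe is infinite.

infinite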